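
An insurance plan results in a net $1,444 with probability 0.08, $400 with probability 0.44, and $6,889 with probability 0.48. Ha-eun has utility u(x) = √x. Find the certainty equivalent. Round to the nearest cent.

$2,670.82

E[u] = 0.08·√1444 + 0.44·√400 + 0.48·√6889 = 0.08·38 + 0.44·20 + 0.48·83 = 51.68
CE = (51.68)² = 2670.8224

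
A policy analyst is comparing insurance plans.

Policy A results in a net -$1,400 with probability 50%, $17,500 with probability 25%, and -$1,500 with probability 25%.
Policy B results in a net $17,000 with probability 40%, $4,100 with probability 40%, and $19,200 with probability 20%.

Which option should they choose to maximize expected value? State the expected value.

Policy B ($12,280)

Policy A = 0.5 × (-1400) + 0.25 × 17500 + 0.25 × (-1500) = -700 + 4375 − 375 = 3300
Policy B = 0.4 × 17000 + 0.4 × 4100 + 0.2 × 19200 = 6800 + 1640 + 3840 = 12280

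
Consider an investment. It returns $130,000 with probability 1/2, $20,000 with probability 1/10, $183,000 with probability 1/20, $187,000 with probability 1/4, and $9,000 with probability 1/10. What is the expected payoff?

$123,800

EV = 1/2 × 130000 + 1/10 × 20000 + 1/20 × 183000 + 1/4 × 187000 + 1/10 × 9000 = 65000 + 2000 + 9150 + 46750 + 900 = 123800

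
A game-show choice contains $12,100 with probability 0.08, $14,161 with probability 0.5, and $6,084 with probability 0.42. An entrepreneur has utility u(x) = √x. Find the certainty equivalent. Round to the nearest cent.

$10,213.12

E[u] = 0.08·√12100 + 0.5·√14161 + 0.42·√6084 = 0.08·110 + 0.5·119 + 0.42·78 = 101.06
CE = (101.06)² = 10213.1236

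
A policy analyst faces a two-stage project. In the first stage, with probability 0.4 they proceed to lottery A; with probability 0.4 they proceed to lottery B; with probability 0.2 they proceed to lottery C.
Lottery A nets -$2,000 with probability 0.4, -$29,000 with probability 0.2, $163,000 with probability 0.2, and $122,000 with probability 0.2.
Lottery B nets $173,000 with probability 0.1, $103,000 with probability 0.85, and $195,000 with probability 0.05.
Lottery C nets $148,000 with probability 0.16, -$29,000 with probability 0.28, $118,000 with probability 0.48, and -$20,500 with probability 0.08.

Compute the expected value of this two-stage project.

EV(A) = 0.4 × (-2000) + 0.2 × (-29000) + 0.2 × 163000 + 0.2 × 122000 = -800 − 5800 + 32600 + 24400 = 50400
EV(B) = 0.1 × 173000 + 0.85 × 103000 + 0.05 × 195000 = 17300 + 87550 + 9750 = 114600
EV(C) = 0.16 × 148000 + 0.28 × (-29000) + 0.48 × 118000 + 0.08 × (-20500) = 23680 − 8120 + 56640 − 1640 = 70560
Overall = 0.4 × 50400 + 0.4 × 114600 + 0.2 × 70560 = 20160 + 45840 + 14112 = 80112

$80,112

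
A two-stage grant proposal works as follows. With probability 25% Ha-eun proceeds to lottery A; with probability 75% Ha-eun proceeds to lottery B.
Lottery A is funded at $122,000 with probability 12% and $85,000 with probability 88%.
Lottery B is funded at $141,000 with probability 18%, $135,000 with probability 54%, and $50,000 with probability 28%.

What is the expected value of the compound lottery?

$106,570

EV(A) = 0.12 × 122000 + 0.88 × 85000 = 14640 + 74800 = 89440
EV(B) = 0.18 × 141000 + 0.54 × 135000 + 0.28 × 50000 = 25380 + 72900 + 14000 = 112280
Overall = 0.25 × 89440 + 0.75 × 112280 = 22360 + 84210 = 106570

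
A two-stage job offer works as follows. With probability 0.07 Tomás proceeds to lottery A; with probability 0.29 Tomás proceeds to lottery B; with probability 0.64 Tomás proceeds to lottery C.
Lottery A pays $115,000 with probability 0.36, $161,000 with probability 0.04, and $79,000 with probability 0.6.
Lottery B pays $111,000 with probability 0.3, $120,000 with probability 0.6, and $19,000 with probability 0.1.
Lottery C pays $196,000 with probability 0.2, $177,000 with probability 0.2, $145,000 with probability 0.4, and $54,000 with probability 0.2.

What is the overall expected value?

$129,530.80

EV(A) = 0.36 × 115000 + 0.04 × 161000 + 0.6 × 79000 = 41400 + 6440 + 47400 = 95240
EV(B) = 0.3 × 111000 + 0.6 × 120000 + 0.1 × 19000 = 33300 + 72000 + 1900 = 107200
EV(C) = 0.2 × 196000 + 0.2 × 177000 + 0.4 × 145000 + 0.2 × 54000 = 39200 + 35400 + 58000 + 10800 = 143400
Overall = 0.07 × 95240 + 0.29 × 107200 + 0.64 × 143400 = 6666.8 + 31088 + 91776 = 129530.8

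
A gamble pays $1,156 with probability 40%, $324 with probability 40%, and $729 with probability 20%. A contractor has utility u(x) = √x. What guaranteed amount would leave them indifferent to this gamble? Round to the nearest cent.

E[u] = 0.4·√1156 + 0.4·√324 + 0.2·√729 = 0.4·34 + 0.4·18 + 0.2·27 = 26.2
CE = (26.2)² = 686.44

$686.44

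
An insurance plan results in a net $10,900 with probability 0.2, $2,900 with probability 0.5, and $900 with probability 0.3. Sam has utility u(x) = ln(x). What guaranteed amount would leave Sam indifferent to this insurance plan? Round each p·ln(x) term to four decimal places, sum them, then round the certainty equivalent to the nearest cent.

E[u] = 0.2·ln(10900) + 0.5·ln(2900) + 0.3·ln(900) = 1.8593 + 3.9862 + 2.0407 = 7.8862
CE = e^7.8862 ≈ 2660.32

$2,660.32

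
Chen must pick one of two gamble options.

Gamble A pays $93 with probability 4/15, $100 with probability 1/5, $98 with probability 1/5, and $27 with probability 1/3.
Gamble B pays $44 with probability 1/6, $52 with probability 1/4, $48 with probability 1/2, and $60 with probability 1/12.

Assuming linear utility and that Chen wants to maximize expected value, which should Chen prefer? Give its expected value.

Gamble A = 4/15 × 93 + 1/5 × 100 + 1/5 × 98 + 1/3 × 27 = 24.8 + 20 + 19.6 + 9 = 73.4
Gamble B = 1/6 × 44 + 1/4 × 52 + 1/2 × 48 + 1/12 × 60 = 7.3333 + 13 + 24 + 5 = 49.3333

Gamble A ($73.40)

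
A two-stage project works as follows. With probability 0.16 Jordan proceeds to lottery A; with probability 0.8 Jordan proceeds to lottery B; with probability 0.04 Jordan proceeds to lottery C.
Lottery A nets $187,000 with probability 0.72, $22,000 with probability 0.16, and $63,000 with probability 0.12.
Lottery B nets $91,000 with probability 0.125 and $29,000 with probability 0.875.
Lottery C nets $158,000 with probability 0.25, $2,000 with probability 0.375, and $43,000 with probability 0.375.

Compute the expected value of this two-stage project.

EV(A) = 0.72 × 187000 + 0.16 × 22000 + 0.12 × 63000 = 134640 + 3520 + 7560 = 145720
EV(B) = 0.125 × 91000 + 0.875 × 29000 = 11375 + 25375 = 36750
EV(C) = 0.25 × 158000 + 0.375 × 2000 + 0.375 × 43000 = 39500 + 750 + 16125 = 56375
Overall = 0.16 × 145720 + 0.8 × 36750 + 0.04 × 56375 = 23315.2 + 29400 + 2255 = 54970.2

$54,970.20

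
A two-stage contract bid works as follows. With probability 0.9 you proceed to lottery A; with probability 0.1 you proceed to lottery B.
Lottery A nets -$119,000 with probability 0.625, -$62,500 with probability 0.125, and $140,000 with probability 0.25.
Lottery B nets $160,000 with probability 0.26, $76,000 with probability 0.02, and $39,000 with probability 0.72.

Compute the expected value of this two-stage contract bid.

EV(A) = 0.625 × (-119000) + 0.125 × (-62500) + 0.25 × 140000 = -74375 − 7812.5 + 35000 = -47187.5
EV(B) = 0.26 × 160000 + 0.02 × 76000 + 0.72 × 39000 = 41600 + 1520 + 28080 = 71200
Overall = 0.9 × (-47187.5) + 0.1 × 71200 = -42468.75 + 7120 = -35348.75

-$35,348.75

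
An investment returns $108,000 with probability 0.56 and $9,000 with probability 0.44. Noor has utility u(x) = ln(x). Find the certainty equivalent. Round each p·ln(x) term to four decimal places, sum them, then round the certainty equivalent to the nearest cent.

E[u] = 0.56·ln(108000) + 0.44·ln(9000) = 6.4903 + 4.0062 = 10.4965
CE = e^10.4965 ≈ 36188.62

$36,188.62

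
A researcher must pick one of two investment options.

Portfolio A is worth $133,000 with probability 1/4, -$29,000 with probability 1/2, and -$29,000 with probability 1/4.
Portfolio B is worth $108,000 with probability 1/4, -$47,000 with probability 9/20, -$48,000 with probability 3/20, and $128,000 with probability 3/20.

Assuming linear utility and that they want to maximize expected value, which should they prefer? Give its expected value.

Portfolio B ($17,850)

Portfolio A = 1/4 × 133000 + 1/2 × (-29000) + 1/4 × (-29000) = 33250 − 14500 − 7250 = 11500
Portfolio B = 1/4 × 108000 + 9/20 × (-47000) + 3/20 × (-48000) + 3/20 × 128000 = 27000 − 21150 − 7200 + 19200 = 17850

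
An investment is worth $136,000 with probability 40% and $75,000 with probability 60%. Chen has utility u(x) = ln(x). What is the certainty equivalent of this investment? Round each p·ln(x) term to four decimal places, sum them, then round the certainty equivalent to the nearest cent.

$95,158.58

E[u] = 0.4·ln(136000) + 0.6·ln(75000) = 4.7282 + 6.7351 = 11.4633
CE = e^11.4633 ≈ 95158.58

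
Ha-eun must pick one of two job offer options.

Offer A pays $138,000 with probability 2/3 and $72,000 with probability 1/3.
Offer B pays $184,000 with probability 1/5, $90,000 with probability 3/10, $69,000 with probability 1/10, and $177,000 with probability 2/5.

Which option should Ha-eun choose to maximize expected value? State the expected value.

Offer A = 2/3 × 138000 + 1/3 × 72000 = 92000 + 24000 = 116000
Offer B = 1/5 × 184000 + 3/10 × 90000 + 1/10 × 69000 + 2/5 × 177000 = 36800 + 27000 + 6900 + 70800 = 141500

Offer B ($141,500)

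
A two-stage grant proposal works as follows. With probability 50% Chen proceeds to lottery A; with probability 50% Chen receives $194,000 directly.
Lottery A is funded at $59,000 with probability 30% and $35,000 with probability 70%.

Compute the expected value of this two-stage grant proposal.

EV(A) = 0.3 × 59000 + 0.7 × 35000 = 17700 + 24500 = 42200
Branch B: 194000 (certain)
Overall = 0.5 × 42200 + 0.5 × 194000 = 21100 + 97000 = 118100

$118,100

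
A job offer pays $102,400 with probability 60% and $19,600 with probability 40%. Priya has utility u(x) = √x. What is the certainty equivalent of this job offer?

E[u] = 0.6·√102400 + 0.4·√19600 = 0.6·320 + 0.4·140 = 248
CE = (248)² = 61504

$61,504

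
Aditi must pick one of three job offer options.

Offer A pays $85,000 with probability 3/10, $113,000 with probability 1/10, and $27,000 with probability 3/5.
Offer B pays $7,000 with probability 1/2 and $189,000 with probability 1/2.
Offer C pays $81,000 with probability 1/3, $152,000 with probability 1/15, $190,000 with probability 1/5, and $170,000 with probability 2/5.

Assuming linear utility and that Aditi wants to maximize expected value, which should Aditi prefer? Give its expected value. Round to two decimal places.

Offer C ($143,133.33)

Offer A = 3/10 × 85000 + 1/10 × 113000 + 3/5 × 27000 = 25500 + 11300 + 16200 = 53000
Offer B = 1/2 × 7000 + 1/2 × 189000 = 3500 + 94500 = 98000
Offer C = 1/3 × 81000 + 1/15 × 152000 + 1/5 × 190000 + 2/5 × 170000 = 27000 + 10133.3333 + 38000 + 68000 = 143133.3333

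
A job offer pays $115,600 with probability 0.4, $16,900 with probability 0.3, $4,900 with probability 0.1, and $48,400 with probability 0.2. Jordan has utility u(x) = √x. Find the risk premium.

$10,404

E[u] = 0.4·√115600 + 0.3·√16900 + 0.1·√4900 + 0.2·√48400 = 0.4·340 + 0.3·130 + 0.1·70 + 0.2·220 = 226
CE = (226)² = 51076
Risk premium = EV − CE = 61480 − 51076 = 10404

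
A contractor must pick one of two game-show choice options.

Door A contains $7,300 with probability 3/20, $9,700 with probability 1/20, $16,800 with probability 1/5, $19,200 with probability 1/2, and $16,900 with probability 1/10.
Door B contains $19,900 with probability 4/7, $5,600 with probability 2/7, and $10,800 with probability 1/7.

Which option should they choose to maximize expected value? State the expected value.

Door A = 3/20 × 7300 + 1/20 × 9700 + 1/5 × 16800 + 1/2 × 19200 + 1/10 × 16900 = 1095 + 485 + 3360 + 9600 + 1690 = 16230
Door B = 4/7 × 19900 + 2/7 × 5600 + 1/7 × 10800 = 11371.4286 + 1600 + 1542.8571 = 14514.2857

Door A ($16,230)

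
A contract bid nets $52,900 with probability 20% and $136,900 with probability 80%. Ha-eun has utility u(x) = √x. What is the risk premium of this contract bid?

$3,136

E[u] = 0.2·√52900 + 0.8·√136900 = 0.2·230 + 0.8·370 = 342
CE = (342)² = 116964
Risk premium = EV − CE = 120100 − 116964 = 3136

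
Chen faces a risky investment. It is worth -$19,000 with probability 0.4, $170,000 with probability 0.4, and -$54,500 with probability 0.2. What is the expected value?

EV = 0.4 × (-19000) + 0.4 × 170000 + 0.2 × (-54500) = -7600 + 68000 − 10900 = 49500

$49,500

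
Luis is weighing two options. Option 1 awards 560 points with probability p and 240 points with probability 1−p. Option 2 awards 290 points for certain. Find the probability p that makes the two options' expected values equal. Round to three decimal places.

p = 0.156

p·560 + (1−p)·240 = 290
320p + 240 = 290
p = (290 − 240) / 320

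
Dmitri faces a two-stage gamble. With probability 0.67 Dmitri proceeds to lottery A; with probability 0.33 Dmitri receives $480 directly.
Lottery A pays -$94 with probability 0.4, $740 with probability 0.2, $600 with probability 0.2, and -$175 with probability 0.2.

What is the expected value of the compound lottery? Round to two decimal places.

EV(A) = 0.4 × (-94) + 0.2 × 740 + 0.2 × 600 + 0.2 × (-175) = -37.6 + 148 + 120 − 35 = 195.4
Branch B: 480 (certain)
Overall = 0.67 × 195.4 + 0.33 × 480 = 130.918 + 158.4 = 289.318

$289.32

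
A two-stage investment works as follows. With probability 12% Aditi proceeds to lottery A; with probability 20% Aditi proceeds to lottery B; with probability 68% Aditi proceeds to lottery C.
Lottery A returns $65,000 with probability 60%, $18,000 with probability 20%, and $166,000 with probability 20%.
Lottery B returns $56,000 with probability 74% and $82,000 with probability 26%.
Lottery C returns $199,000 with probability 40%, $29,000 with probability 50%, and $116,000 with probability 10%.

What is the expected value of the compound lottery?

$93,524

EV(A) = 0.6 × 65000 + 0.2 × 18000 + 0.2 × 166000 = 39000 + 3600 + 33200 = 75800
EV(B) = 0.74 × 56000 + 0.26 × 82000 = 41440 + 21320 = 62760
EV(C) = 0.4 × 199000 + 0.5 × 29000 + 0.1 × 116000 = 79600 + 14500 + 11600 = 105700
Overall = 0.12 × 75800 + 0.2 × 62760 + 0.68 × 105700 = 9096 + 12552 + 71876 = 93524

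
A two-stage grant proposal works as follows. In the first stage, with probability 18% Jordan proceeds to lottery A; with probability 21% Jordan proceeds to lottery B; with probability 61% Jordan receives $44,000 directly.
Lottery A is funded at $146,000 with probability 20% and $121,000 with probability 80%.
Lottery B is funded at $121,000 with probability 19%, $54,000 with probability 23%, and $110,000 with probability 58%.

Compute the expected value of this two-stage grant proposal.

EV(A) = 0.2 × 146000 + 0.8 × 121000 = 29200 + 96800 = 126000
EV(B) = 0.19 × 121000 + 0.23 × 54000 + 0.58 × 110000 = 22990 + 12420 + 63800 = 99210
Branch C: 44000 (certain)
Overall = 0.18 × 126000 + 0.21 × 99210 + 0.61 × 44000 = 22680 + 20834.1 + 26840 = 70354.1

$70,354.10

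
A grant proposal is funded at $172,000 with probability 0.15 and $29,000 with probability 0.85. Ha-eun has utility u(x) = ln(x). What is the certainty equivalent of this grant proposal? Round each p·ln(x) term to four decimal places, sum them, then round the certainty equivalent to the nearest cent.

E[u] = 0.15·ln(172000) + 0.85·ln(29000) = 1.8083 + 8.7338 = 10.5421
CE = e^10.5421 ≈ 37877.02

$37,877.02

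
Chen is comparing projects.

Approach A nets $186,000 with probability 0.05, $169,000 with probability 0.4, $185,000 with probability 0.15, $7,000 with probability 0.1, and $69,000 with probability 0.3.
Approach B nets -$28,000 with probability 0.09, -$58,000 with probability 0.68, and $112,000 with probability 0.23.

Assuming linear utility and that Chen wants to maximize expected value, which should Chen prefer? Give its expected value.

Approach A = 0.05 × 186000 + 0.4 × 169000 + 0.15 × 185000 + 0.1 × 7000 + 0.3 × 69000 = 9300 + 67600 + 27750 + 700 + 20700 = 126050
Approach B = 0.09 × (-28000) + 0.68 × (-58000) + 0.23 × 112000 = -2520 − 39440 + 25760 = -16200

Approach A ($126,050)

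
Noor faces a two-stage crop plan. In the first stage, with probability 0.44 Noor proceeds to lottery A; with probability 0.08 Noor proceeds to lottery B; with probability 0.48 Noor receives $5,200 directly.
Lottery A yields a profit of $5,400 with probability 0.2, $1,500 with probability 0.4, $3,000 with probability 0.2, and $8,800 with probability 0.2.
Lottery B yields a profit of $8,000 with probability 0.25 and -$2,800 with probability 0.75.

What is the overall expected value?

$4,265.60

EV(A) = 0.2 × 5400 + 0.4 × 1500 + 0.2 × 3000 + 0.2 × 8800 = 1080 + 600 + 600 + 1760 = 4040
EV(B) = 0.25 × 8000 + 0.75 × (-2800) = 2000 − 2100 = -100
Branch C: 5200 (certain)
Overall = 0.44 × 4040 + 0.08 × (-100) + 0.48 × 5200 = 1777.6 − 8 + 2496 = 4265.6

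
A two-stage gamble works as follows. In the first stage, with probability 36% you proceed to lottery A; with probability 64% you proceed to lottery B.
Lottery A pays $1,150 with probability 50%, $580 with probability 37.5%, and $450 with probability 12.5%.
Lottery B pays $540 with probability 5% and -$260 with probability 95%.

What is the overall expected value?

$164.75

EV(A) = 0.5 × 1150 + 0.375 × 580 + 0.125 × 450 = 575 + 217.5 + 56.25 = 848.75
EV(B) = 0.05 × 540 + 0.95 × (-260) = 27 − 247 = -220
Overall = 0.36 × 848.75 + 0.64 × (-220) = 305.55 − 140.8 = 164.75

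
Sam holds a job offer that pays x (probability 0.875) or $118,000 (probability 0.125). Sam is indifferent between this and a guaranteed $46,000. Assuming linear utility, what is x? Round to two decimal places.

x = $35,714.29

0.875·x + 0.125·118000 = 46000
0.875·x = 46000 − 14750 = 31250
x = 31250 / 0.875 = 35714.2857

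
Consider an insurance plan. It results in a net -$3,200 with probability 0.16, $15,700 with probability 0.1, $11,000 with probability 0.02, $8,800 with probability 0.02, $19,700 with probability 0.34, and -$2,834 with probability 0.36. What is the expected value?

EV = 0.16 × (-3200) + 0.1 × 15700 + 0.02 × 11000 + 0.02 × 8800 + 0.34 × 19700 + 0.36 × (-2834) = -512 + 1570 + 220 + 176 + 6698 − 1020.24 = 7131.76

$7,131.76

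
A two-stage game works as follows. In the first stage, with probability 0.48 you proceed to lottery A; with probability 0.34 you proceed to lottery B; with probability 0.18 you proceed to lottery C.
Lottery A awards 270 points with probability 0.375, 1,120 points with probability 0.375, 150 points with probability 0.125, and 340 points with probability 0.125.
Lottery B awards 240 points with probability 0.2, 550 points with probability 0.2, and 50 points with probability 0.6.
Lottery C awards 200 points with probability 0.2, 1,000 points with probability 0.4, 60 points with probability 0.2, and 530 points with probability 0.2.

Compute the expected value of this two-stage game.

EV(A) = 0.375 × 270 + 0.375 × 1120 + 0.125 × 150 + 0.125 × 340 = 101.25 + 420 + 18.75 + 42.5 = 582.5
EV(B) = 0.2 × 240 + 0.2 × 550 + 0.6 × 50 = 48 + 110 + 30 = 188
EV(C) = 0.2 × 200 + 0.4 × 1000 + 0.2 × 60 + 0.2 × 530 = 40 + 400 + 12 + 106 = 558
Overall = 0.48 × 582.5 + 0.34 × 188 + 0.18 × 558 = 279.6 + 63.92 + 100.44 = 443.96

443.96 points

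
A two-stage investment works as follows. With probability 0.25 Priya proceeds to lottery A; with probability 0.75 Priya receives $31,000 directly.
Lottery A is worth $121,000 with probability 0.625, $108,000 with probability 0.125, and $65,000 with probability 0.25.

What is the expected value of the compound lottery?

EV(A) = 0.625 × 121000 + 0.125 × 108000 + 0.25 × 65000 = 75625 + 13500 + 16250 = 105375
Branch B: 31000 (certain)
Overall = 0.25 × 105375 + 0.75 × 31000 = 26343.75 + 23250 = 49593.75

$49,593.75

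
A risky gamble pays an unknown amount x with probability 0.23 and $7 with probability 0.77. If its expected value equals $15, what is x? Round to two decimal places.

x = $41.78

0.23·x + 0.77·7 = 15
0.23·x = 15 − 5.39 = 9.61
x = 9.61 / 0.23 = 41.7826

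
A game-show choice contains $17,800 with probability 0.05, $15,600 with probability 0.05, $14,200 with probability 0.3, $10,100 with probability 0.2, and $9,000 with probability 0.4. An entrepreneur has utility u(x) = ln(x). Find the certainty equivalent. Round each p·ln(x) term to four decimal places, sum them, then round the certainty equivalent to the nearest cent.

$11,231.75

E[u] = 0.05·ln(17800) + 0.05·ln(15600) + 0.3·ln(14200) + 0.2·ln(10100) + 0.4·ln(9000) = 0.4893 + 0.4828 + 2.8683 + 1.8441 + 3.6420 = 9.3265
CE = e^9.3265 ≈ 11231.75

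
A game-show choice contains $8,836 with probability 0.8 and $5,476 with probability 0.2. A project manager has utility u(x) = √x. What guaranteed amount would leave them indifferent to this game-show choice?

$8,100

E[u] = 0.8·√8836 + 0.2·√5476 = 0.8·94 + 0.2·74 = 90
CE = (90)² = 8100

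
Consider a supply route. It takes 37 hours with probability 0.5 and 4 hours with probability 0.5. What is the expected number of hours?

20.5 hours

EV = 0.5 × 37 + 0.5 × 4 = 18.5 + 2 = 20.5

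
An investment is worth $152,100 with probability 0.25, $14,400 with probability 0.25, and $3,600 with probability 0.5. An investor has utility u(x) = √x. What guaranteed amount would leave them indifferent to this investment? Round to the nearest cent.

$24,806.25

E[u] = 0.25·√152100 + 0.25·√14400 + 0.5·√3600 = 0.25·390 + 0.25·120 + 0.5·60 = 157.5
CE = (157.5)² = 24806.25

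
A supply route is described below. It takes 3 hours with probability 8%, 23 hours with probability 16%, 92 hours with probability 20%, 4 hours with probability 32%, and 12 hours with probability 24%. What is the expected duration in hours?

EV = 0.08 × 3 + 0.16 × 23 + 0.2 × 92 + 0.32 × 4 + 0.24 × 12 = 0.24 + 3.68 + 18.4 + 1.28 + 2.88 = 26.48

26.48 hours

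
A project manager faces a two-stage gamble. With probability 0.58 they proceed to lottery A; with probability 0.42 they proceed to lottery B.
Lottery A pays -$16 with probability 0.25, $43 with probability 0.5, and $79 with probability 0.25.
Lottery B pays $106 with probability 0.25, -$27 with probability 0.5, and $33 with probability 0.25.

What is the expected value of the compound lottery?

$30.53

EV(A) = 0.25 × (-16) + 0.5 × 43 + 0.25 × 79 = -4 + 21.5 + 19.75 = 37.25
EV(B) = 0.25 × 106 + 0.5 × (-27) + 0.25 × 33 = 26.5 − 13.5 + 8.25 = 21.25
Overall = 0.58 × 37.25 + 0.42 × 21.25 = 21.605 + 8.925 = 30.53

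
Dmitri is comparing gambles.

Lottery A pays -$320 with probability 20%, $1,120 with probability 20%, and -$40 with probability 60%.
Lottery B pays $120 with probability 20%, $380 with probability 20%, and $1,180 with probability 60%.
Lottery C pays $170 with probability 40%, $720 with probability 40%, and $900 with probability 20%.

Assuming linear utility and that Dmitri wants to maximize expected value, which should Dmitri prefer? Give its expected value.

Lottery B ($808)

Lottery A = 0.2 × (-320) + 0.2 × 1120 + 0.6 × (-40) = -64 + 224 − 24 = 136
Lottery B = 0.2 × 120 + 0.2 × 380 + 0.6 × 1180 = 24 + 76 + 708 = 808
Lottery C = 0.4 × 170 + 0.4 × 720 + 0.2 × 900 = 68 + 288 + 180 = 536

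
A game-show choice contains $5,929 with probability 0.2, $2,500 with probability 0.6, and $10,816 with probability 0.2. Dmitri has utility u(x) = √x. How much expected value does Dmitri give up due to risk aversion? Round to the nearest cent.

$466.56

E[u] = 0.2·√5929 + 0.6·√2500 + 0.2·√10816 = 0.2·77 + 0.6·50 + 0.2·104 = 66.2
CE = (66.2)² = 4382.44
Risk premium = EV − CE = 4849 − 4382.44 = 466.56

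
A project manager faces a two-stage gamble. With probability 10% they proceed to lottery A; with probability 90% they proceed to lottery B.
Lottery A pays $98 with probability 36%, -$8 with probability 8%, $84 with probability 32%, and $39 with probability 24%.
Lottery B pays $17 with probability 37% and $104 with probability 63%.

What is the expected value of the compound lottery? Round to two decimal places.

EV(A) = 0.36 × 98 + 0.08 × (-8) + 0.32 × 84 + 0.24 × 39 = 35.28 − 0.64 + 26.88 + 9.36 = 70.88
EV(B) = 0.37 × 17 + 0.63 × 104 = 6.29 + 65.52 = 71.81
Overall = 0.1 × 70.88 + 0.9 × 71.81 = 7.088 + 64.629 = 71.717

$71.72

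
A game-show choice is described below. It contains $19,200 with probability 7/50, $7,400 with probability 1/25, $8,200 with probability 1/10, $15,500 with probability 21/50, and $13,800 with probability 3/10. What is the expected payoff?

$14,454

EV = 7/50 × 19200 + 1/25 × 7400 + 1/10 × 8200 + 21/50 × 15500 + 3/10 × 13800 = 2688 + 296 + 820 + 6510 + 4140 = 14454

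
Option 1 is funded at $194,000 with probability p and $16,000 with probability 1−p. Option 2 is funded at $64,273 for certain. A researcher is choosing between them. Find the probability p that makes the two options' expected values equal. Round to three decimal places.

p·194000 + (1−p)·16000 = 64273
178000p + 16000 = 64273
p = (64273 − 16000) / 178000

p = 0.271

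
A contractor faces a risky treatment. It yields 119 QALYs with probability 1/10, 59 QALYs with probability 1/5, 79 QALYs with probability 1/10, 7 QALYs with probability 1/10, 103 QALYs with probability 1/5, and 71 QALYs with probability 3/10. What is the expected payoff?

74.2 QALYs

EV = 1/10 × 119 + 1/5 × 59 + 1/10 × 79 + 1/10 × 7 + 1/5 × 103 + 3/10 × 71 = 11.9 + 11.8 + 7.9 + 0.7 + 20.6 + 21.3 = 74.2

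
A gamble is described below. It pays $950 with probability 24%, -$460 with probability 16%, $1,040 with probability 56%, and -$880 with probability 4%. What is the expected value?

EV = 0.24 × 950 + 0.16 × (-460) + 0.56 × 1040 + 0.04 × (-880) = 228 − 73.6 + 582.4 − 35.2 = 701.6

$701.60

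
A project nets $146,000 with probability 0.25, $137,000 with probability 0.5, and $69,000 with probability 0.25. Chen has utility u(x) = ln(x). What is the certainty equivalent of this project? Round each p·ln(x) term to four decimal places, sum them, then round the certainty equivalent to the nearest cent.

E[u] = 0.25·ln(146000) + 0.5·ln(137000) + 0.25·ln(69000) = 2.9728 + 5.9139 + 2.7855 = 11.6722
CE = e^11.6722 ≈ 117265.98

$117,265.98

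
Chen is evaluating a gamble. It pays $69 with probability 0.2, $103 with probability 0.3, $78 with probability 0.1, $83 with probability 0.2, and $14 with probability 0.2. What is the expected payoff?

$71.90

EV = 0.2 × 69 + 0.3 × 103 + 0.1 × 78 + 0.2 × 83 + 0.2 × 14 = 13.8 + 30.9 + 7.8 + 16.6 + 2.8 = 71.9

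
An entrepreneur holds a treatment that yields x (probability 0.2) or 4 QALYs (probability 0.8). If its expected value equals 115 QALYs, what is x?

0.2·x + 0.8·4 = 115
0.2·x = 115 − 3.2 = 111.8
x = 111.8 / 0.2 = 559

x = 559 QALYs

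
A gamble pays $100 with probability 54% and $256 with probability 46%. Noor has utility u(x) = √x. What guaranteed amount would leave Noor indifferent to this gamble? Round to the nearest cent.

$162.82

E[u] = 0.54·√100 + 0.46·√256 = 0.54·10 + 0.46·16 = 12.76
CE = (12.76)² = 162.8176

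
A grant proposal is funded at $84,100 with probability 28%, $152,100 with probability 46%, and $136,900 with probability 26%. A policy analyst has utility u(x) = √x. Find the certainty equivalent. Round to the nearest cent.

E[u] = 0.28·√84100 + 0.46·√152100 + 0.26·√136900 = 0.28·290 + 0.46·390 + 0.26·370 = 356.8
CE = (356.8)² = 127306.24

$127,306.24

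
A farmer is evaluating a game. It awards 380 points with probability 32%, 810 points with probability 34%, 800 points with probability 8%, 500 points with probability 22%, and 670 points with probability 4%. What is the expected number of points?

EV = 0.32 × 380 + 0.34 × 810 + 0.08 × 800 + 0.22 × 500 + 0.04 × 670 = 121.6 + 275.4 + 64 + 110 + 26.8 = 597.8

597.8 points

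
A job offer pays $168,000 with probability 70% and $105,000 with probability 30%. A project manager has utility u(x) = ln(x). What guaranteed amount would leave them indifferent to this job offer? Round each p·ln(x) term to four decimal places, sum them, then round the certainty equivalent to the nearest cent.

E[u] = 0.7·ln(168000) + 0.3·ln(105000) = 8.4222 + 3.4685 = 11.8907
CE = e^11.8907 ≈ 145903.39

$145,903.39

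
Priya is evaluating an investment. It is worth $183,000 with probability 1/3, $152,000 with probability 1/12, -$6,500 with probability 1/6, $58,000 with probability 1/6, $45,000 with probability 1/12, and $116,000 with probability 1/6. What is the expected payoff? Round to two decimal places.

$105,333.33

EV = 1/3 × 183000 + 1/12 × 152000 + 1/6 × (-6500) + 1/6 × 58000 + 1/12 × 45000 + 1/6 × 116000 = 61000 + 12666.6667 − 1083.3333 + 9666.6667 + 3750 + 19333.3333 = 105333.3333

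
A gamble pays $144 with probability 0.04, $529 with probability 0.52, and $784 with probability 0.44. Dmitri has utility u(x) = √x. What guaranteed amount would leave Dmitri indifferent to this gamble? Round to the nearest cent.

$613.06

E[u] = 0.04·√144 + 0.52·√529 + 0.44·√784 = 0.04·12 + 0.52·23 + 0.44·28 = 24.76
CE = (24.76)² = 613.0576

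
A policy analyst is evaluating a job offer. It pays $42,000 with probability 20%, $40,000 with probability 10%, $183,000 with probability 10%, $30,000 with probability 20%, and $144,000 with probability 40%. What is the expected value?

EV = 0.2 × 42000 + 0.1 × 40000 + 0.1 × 183000 + 0.2 × 30000 + 0.4 × 144000 = 8400 + 4000 + 18300 + 6000 + 57600 = 94300

$94,300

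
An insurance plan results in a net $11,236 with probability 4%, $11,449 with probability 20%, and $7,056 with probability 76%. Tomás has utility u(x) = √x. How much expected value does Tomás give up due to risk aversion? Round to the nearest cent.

$95.13

E[u] = 0.04·√11236 + 0.2·√11449 + 0.76·√7056 = 0.04·106 + 0.2·107 + 0.76·84 = 89.48
CE = (89.48)² = 8006.6704
Risk premium = EV − CE = 8101.8 − 8006.6704 = 95.1296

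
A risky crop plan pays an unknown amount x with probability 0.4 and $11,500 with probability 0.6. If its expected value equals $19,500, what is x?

0.4·x + 0.6·11500 = 19500
0.4·x = 19500 − 6900 = 12600
x = 12600 / 0.4 = 31500

x = $31,500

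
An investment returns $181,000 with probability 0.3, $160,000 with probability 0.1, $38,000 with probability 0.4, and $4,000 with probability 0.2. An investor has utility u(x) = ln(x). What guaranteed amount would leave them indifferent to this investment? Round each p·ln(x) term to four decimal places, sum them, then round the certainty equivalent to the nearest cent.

E[u] = 0.3·ln(181000) + 0.1·ln(160000) + 0.4·ln(38000) + 0.2·ln(4000) = 3.6319 + 1.1983 + 4.2181 + 1.6588 = 10.7071
CE = e^10.7071 ≈ 44671.90

$44,671.90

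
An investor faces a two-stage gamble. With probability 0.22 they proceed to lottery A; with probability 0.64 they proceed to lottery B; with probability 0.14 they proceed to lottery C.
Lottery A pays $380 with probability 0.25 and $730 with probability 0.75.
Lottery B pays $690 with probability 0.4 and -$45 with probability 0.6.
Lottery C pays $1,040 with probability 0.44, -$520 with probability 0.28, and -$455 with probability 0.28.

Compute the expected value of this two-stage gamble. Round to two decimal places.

$326.55

EV(A) = 0.25 × 380 + 0.75 × 730 = 95 + 547.5 = 642.5
EV(B) = 0.4 × 690 + 0.6 × (-45) = 276 − 27 = 249
EV(C) = 0.44 × 1040 + 0.28 × (-520) + 0.28 × (-455) = 457.6 − 145.6 − 127.4 = 184.6
Overall = 0.22 × 642.5 + 0.64 × 249 + 0.14 × 184.6 = 141.35 + 159.36 + 25.844 = 326.554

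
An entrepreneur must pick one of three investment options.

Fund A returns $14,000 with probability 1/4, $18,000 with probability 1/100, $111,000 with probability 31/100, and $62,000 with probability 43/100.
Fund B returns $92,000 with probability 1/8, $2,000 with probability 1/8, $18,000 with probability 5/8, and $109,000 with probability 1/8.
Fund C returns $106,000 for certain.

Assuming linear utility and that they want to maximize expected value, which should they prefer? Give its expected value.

Fund A = 1/4 × 14000 + 1/100 × 18000 + 31/100 × 111000 + 43/100 × 62000 = 3500 + 180 + 34410 + 26660 = 64750
Fund B = 1/8 × 92000 + 1/8 × 2000 + 5/8 × 18000 + 1/8 × 109000 = 11500 + 250 + 11250 + 13625 = 36625
Fund C: 106000 (certain)

Fund C ($106,000)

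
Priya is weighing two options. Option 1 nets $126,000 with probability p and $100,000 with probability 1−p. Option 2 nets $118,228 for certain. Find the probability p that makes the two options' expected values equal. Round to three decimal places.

p = 0.701

p·126000 + (1−p)·100000 = 118228
26000p + 100000 = 118228
p = (118228 − 100000) / 26000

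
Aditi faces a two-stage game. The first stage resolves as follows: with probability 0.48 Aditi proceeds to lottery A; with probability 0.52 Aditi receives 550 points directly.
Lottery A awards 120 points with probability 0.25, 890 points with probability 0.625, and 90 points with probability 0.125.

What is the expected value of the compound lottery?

EV(A) = 0.25 × 120 + 0.625 × 890 + 0.125 × 90 = 30 + 556.25 + 11.25 = 597.5
Branch B: 550 (certain)
Overall = 0.48 × 597.5 + 0.52 × 550 = 286.8 + 286 = 572.8

572.8 points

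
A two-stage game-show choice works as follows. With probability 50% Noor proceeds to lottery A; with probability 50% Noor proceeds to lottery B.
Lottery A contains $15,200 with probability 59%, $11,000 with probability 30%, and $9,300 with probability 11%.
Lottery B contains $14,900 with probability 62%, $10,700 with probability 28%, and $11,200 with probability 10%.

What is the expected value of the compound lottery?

$13,322.50

EV(A) = 0.59 × 15200 + 0.3 × 11000 + 0.11 × 9300 = 8968 + 3300 + 1023 = 13291
EV(B) = 0.62 × 14900 + 0.28 × 10700 + 0.1 × 11200 = 9238 + 2996 + 1120 = 13354
Overall = 0.5 × 13291 + 0.5 × 13354 = 6645.5 + 6677 = 13322.5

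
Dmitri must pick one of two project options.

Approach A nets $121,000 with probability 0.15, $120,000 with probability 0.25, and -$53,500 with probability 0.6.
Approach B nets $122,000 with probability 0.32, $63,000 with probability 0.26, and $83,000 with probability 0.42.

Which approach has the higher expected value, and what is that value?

Approach B ($90,280)

Approach A = 0.15 × 121000 + 0.25 × 120000 + 0.6 × (-53500) = 18150 + 30000 − 32100 = 16050
Approach B = 0.32 × 122000 + 0.26 × 63000 + 0.42 × 83000 = 39040 + 16380 + 34860 = 90280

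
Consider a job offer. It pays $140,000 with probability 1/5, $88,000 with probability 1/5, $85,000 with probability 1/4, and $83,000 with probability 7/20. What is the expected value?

EV = 1/5 × 140000 + 1/5 × 88000 + 1/4 × 85000 + 7/20 × 83000 = 28000 + 17600 + 21250 + 29050 = 95900

$95,900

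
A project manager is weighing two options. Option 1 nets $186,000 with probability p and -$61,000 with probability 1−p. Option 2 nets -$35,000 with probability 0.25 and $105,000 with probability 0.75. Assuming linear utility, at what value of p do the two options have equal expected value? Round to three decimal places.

EV(Option 2) = 0.25 × (-35000) + 0.75 × 105000 = -8750 + 78750 = 70000
p·186000 + (1−p)·(-61000) = 70000
247000p − 61000 = 70000
p = (70000 + 61000) / 247000

p = 0.530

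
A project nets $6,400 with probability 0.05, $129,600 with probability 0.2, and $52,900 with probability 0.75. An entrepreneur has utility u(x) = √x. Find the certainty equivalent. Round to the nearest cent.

E[u] = 0.05·√6400 + 0.2·√129600 + 0.75·√52900 = 0.05·80 + 0.2·360 + 0.75·230 = 248.5
CE = (248.5)² = 61752.25

$61,752.25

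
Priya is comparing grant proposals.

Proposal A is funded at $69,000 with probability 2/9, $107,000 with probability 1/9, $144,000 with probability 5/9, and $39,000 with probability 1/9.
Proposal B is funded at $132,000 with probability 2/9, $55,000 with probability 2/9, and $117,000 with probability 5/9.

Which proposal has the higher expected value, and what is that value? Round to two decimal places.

Proposal A ($111,555.56)

Proposal A = 2/9 × 69000 + 1/9 × 107000 + 5/9 × 144000 + 1/9 × 39000 = 15333.3333 + 11888.8889 + 80000 + 4333.3333 = 111555.5556
Proposal B = 2/9 × 132000 + 2/9 × 55000 + 5/9 × 117000 = 29333.3333 + 12222.2222 + 65000 = 106555.5556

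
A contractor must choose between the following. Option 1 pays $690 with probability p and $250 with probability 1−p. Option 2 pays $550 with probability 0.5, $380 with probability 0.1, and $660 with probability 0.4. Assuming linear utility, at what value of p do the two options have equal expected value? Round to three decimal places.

EV(Option 2) = 0.5 × 550 + 0.1 × 380 + 0.4 × 660 = 275 + 38 + 264 = 577
p·690 + (1−p)·250 = 577
440p + 250 = 577
p = (577 − 250) / 440

p = 0.743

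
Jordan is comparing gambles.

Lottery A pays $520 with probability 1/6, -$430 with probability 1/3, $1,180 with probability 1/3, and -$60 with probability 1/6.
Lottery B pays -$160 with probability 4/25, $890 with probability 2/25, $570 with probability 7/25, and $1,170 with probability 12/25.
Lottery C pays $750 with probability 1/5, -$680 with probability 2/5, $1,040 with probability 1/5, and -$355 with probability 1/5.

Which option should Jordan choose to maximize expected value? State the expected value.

Lottery B ($766.80)

Lottery A = 1/6 × 520 + 1/3 × (-430) + 1/3 × 1180 + 1/6 × (-60) = 86.6667 − 143.3333 + 393.3333 − 10 = 326.6667
Lottery B = 4/25 × (-160) + 2/25 × 890 + 7/25 × 570 + 12/25 × 1170 = -25.6 + 71.2 + 159.6 + 561.6 = 766.8
Lottery C = 1/5 × 750 + 2/5 × (-680) + 1/5 × 1040 + 1/5 × (-355) = 150 − 272 + 208 − 71 = 15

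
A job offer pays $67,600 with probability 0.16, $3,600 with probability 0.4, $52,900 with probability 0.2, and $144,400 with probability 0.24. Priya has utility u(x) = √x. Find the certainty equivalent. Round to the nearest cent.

E[u] = 0.16·√67600 + 0.4·√3600 + 0.2·√52900 + 0.24·√144400 = 0.16·260 + 0.4·60 + 0.2·230 + 0.24·380 = 202.8
CE = (202.8)² = 41127.84

$41,127.84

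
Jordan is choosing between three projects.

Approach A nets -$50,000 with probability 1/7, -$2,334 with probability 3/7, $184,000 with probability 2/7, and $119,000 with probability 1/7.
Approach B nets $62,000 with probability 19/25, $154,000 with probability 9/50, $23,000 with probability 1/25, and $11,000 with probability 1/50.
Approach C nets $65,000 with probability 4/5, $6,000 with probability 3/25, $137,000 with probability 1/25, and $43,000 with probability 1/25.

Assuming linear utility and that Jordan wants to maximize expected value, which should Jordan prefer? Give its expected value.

Approach A = 1/7 × (-50000) + 3/7 × (-2334) + 2/7 × 184000 + 1/7 × 119000 = -7142.8571 − 1000.2857 + 52571.4286 + 17000 = 61428.2857
Approach B = 19/25 × 62000 + 9/50 × 154000 + 1/25 × 23000 + 1/50 × 11000 = 47120 + 27720 + 920 + 220 = 75980
Approach C = 4/5 × 65000 + 3/25 × 6000 + 1/25 × 137000 + 1/25 × 43000 = 52000 + 720 + 5480 + 1720 = 59920

Approach B ($75,980)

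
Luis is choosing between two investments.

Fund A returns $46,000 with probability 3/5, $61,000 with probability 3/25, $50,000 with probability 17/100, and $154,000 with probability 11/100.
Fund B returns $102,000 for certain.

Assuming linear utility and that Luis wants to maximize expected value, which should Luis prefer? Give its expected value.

Fund A = 3/5 × 46000 + 3/25 × 61000 + 17/100 × 50000 + 11/100 × 154000 = 27600 + 7320 + 8500 + 16940 = 60360
Fund B: 102000 (certain)

Fund B ($102,000)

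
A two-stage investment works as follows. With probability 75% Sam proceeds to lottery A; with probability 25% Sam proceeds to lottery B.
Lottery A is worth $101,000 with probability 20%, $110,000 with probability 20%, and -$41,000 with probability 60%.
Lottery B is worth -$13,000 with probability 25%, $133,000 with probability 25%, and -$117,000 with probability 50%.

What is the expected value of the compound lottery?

EV(A) = 0.2 × 101000 + 0.2 × 110000 + 0.6 × (-41000) = 20200 + 22000 − 24600 = 17600
EV(B) = 0.25 × (-13000) + 0.25 × 133000 + 0.5 × (-117000) = -3250 + 33250 − 58500 = -28500
Overall = 0.75 × 17600 + 0.25 × (-28500) = 13200 − 7125 = 6075

$6,075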